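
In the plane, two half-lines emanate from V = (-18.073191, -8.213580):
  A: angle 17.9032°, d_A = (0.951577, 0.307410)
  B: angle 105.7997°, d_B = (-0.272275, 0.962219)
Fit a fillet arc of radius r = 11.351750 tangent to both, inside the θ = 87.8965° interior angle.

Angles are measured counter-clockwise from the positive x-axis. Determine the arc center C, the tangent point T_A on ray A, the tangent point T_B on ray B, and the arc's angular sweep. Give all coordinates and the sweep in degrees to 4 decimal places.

bisector direction at 61.8514° = (0.471759,0.881727)
center distance |VC| = r/sin(θ/2) = 11.351750/sin(43.9483°) = 16.356791
C = V + |VC|·bis = (-10.3567,6.2087)
T_A = V + ((C−V)·d_A)·d_A = V + 11.7763·d_A = (-6.8671,-4.5934)
T_B = V + ((C−V)·d_B)·d_B = V + 11.7763·d_B = (-21.2796,3.1179)
sweep = 180° − θ = 92.1035°

center=(-10.3567,6.2087) T_A=(-6.8671,-4.5934) T_B=(-21.2796,3.1179) sweep=92.1035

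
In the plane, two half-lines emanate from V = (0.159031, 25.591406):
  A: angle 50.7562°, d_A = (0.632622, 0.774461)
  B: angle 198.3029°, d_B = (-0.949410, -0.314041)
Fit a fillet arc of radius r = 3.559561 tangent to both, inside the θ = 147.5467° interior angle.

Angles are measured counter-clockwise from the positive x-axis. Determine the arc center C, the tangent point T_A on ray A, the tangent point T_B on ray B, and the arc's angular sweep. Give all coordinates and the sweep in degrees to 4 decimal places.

bisector direction at 124.5295° = (-0.566831,0.823834)
center distance |VC| = r/sin(θ/2) = 3.559561/sin(73.7733°) = 3.707243
C = V + |VC|·bis = (-1.9424,28.6456)
T_A = V + ((C−V)·d_A)·d_A = V + 1.0359·d_A = (0.8144,26.3937)
T_B = V + ((C−V)·d_B)·d_B = V + 1.0359·d_B = (-0.8245,25.2661)
sweep = 180° − θ = 32.4533°

center=(-1.9424,28.6456) T_A=(0.8144,26.3937) T_B=(-0.8245,25.2661) sweep=32.4533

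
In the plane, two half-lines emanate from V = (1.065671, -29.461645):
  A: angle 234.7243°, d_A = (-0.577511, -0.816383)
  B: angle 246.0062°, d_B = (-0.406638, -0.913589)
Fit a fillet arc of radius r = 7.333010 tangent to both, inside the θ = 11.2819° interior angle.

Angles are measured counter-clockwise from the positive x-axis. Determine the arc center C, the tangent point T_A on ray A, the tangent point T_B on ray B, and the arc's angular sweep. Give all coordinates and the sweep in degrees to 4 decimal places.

bisector direction at 240.3653° = (-0.494469,-0.869195)
center distance |VC| = r/sin(θ/2) = 7.333010/sin(5.6410°) = 74.602691
C = V + |VC|·bis = (-35.8231,-94.3059)
T_A = V + ((C−V)·d_A)·d_A = V + 74.2414·d_A = (-41.8096,-90.0710)
T_B = V + ((C−V)·d_B)·d_B = V + 74.2414·d_B = (-29.1237,-97.2878)
sweep = 180° − θ = 168.7181°

center=(-35.8231,-94.3059) T_A=(-41.8096,-90.0710) T_B=(-29.1237,-97.2878) sweep=168.7181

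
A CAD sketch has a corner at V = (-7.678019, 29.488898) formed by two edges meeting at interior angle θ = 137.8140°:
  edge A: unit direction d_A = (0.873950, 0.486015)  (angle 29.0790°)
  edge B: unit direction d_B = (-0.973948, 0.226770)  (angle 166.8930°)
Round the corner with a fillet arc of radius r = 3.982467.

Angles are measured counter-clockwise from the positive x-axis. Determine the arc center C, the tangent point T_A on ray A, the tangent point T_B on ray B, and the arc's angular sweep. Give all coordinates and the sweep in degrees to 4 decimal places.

bisector direction at 97.9860° = (-0.138931,0.990302)
center distance |VC| = r/sin(θ/2) = 3.982467/sin(68.9070°) = 4.268465
C = V + |VC|·bis = (-8.2710,33.7160)
T_A = V + ((C−V)·d_A)·d_A = V + 1.5361·d_A = (-6.3355,30.2355)
T_B = V + ((C−V)·d_B)·d_B = V + 1.5361·d_B = (-9.1741,29.8373)
sweep = 180° − θ = 42.1860°

center=(-8.2710,33.7160) T_A=(-6.3355,30.2355) T_B=(-9.1741,29.8373) sweep=42.1860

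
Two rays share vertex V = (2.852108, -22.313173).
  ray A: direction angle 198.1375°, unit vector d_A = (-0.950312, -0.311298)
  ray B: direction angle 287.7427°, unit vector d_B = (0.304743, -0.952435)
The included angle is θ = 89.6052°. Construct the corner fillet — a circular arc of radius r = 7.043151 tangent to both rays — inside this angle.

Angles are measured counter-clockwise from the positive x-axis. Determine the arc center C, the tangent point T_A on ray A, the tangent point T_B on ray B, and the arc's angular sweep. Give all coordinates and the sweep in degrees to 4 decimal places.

center=(-1.6948,-31.2140) T_A=(-3.8874,-24.5209) T_B=(5.0133,-29.0677) sweep=90.3948

bisector direction at 242.9401° = (-0.454922,-0.890531)
center distance |VC| = r/sin(θ/2) = 7.043151/sin(44.8026°) = 9.995015
C = V + |VC|·bis = (-1.6948,-31.2140)
T_A = V + ((C−V)·d_A)·d_A = V + 7.0919·d_A = (-3.8874,-24.5209)
T_B = V + ((C−V)·d_B)·d_B = V + 7.0919·d_B = (5.0133,-29.0677)
sweep = 180° − θ = 90.3948°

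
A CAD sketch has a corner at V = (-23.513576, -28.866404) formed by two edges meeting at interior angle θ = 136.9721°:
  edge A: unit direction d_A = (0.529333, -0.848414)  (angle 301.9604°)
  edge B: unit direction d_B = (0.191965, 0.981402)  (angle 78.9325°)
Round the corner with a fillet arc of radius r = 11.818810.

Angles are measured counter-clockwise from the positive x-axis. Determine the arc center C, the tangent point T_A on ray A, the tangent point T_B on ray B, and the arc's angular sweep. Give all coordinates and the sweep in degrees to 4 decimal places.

center=(-11.0202,-26.5630) T_A=(-21.0475,-32.8191) T_B=(-22.6192,-24.2942) sweep=43.0279

bisector direction at 10.4465° = (0.983425,0.181316)
center distance |VC| = r/sin(θ/2) = 11.818810/sin(68.4861°) = 12.703913
C = V + |VC|·bis = (-11.0202,-26.5630)
T_A = V + ((C−V)·d_A)·d_A = V + 4.6589·d_A = (-21.0475,-32.8191)
T_B = V + ((C−V)·d_B)·d_B = V + 4.6589·d_B = (-22.6192,-24.2942)
sweep = 180° − θ = 43.0279°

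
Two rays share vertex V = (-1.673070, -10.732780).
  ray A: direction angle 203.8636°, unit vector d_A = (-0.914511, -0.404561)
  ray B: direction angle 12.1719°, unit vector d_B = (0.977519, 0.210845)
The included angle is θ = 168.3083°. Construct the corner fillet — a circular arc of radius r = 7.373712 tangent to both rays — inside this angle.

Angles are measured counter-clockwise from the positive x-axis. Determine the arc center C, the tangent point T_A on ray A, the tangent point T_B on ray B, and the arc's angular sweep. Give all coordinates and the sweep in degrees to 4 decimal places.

center=(0.6196,-17.7815) T_A=(-2.3635,-11.0382) T_B=(-0.9351,-10.5736) sweep=11.6917

bisector direction at 288.0177° = (0.309312,-0.950961)
center distance |VC| = r/sin(θ/2) = 7.373712/sin(84.1542°) = 7.412259
C = V + |VC|·bis = (0.6196,-17.7815)
T_A = V + ((C−V)·d_A)·d_A = V + 0.7550·d_A = (-2.3635,-11.0382)
T_B = V + ((C−V)·d_B)·d_B = V + 0.7550·d_B = (-0.9351,-10.5736)
sweep = 180° − θ = 11.6917°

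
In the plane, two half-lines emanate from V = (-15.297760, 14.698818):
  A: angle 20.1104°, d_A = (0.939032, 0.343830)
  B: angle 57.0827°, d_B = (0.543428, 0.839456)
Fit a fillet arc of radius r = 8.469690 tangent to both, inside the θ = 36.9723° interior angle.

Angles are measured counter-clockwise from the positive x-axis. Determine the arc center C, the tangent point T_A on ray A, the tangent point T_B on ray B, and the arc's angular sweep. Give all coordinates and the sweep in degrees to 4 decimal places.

center=(5.5791,31.3626) T_A=(8.4913,23.4093) T_B=(-1.5308,35.9652) sweep=143.0277

bisector direction at 38.5966° = (0.781558,0.623833)
center distance |VC| = r/sin(θ/2) = 8.469690/sin(18.4861°) = 26.711911
C = V + |VC|·bis = (5.5791,31.3626)
T_A = V + ((C−V)·d_A)·d_A = V + 25.3336·d_A = (8.4913,23.4093)
T_B = V + ((C−V)·d_B)·d_B = V + 25.3336·d_B = (-1.5308,35.9652)
sweep = 180° − θ = 143.0277°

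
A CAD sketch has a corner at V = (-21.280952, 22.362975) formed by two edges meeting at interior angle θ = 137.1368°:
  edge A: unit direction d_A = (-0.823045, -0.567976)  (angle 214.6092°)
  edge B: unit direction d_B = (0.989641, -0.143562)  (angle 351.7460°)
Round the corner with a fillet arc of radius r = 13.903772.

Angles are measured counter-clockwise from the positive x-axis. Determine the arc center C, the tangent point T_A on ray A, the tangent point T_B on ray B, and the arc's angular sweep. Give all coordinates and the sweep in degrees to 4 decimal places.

center=(-17.8759,7.8197) T_A=(-25.7729,19.2631) T_B=(-15.8798,21.5795) sweep=42.8632

bisector direction at 283.1776° = (0.227970,-0.973668)
center distance |VC| = r/sin(θ/2) = 13.903772/sin(68.5684°) = 14.936570
C = V + |VC|·bis = (-17.8759,7.8197)
T_A = V + ((C−V)·d_A)·d_A = V + 5.4577·d_A = (-25.7729,19.2631)
T_B = V + ((C−V)·d_B)·d_B = V + 5.4577·d_B = (-15.8798,21.5795)
sweep = 180° − θ = 42.8632°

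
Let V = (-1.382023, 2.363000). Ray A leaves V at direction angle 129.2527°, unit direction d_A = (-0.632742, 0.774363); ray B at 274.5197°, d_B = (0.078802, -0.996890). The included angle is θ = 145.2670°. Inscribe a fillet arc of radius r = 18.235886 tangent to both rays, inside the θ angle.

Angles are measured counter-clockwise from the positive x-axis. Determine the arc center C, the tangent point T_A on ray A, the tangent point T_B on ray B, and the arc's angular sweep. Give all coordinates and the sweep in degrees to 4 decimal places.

bisector direction at 201.8862° = (-0.927926,-0.372764)
center distance |VC| = r/sin(θ/2) = 18.235886/sin(72.6335°) = 19.106873
C = V + |VC|·bis = (-19.1118,-4.7594)
T_A = V + ((C−V)·d_A)·d_A = V + 5.7031·d_A = (-4.9906,6.7792)
T_B = V + ((C−V)·d_B)·d_B = V + 5.7031·d_B = (-0.9326,-3.3223)
sweep = 180° − θ = 34.7330°

center=(-19.1118,-4.7594) T_A=(-4.9906,6.7792) T_B=(-0.9326,-3.3223) sweep=34.7330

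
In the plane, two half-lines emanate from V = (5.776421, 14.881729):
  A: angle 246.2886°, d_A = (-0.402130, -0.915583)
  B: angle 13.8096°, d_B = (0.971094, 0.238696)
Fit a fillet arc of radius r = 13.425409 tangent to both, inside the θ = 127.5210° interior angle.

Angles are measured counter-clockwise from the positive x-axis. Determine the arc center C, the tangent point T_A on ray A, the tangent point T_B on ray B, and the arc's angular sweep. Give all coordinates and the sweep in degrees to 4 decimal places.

center=(15.4073,3.4240) T_A=(3.1153,8.8228) T_B=(12.2028,16.4613) sweep=52.4790

bisector direction at 310.0491° = (0.643444,-0.765493)
center distance |VC| = r/sin(θ/2) = 13.425409/sin(63.7605°) = 14.967782
C = V + |VC|·bis = (15.4073,3.4240)
T_A = V + ((C−V)·d_A)·d_A = V + 6.6176·d_A = (3.1153,8.8228)
T_B = V + ((C−V)·d_B)·d_B = V + 6.6176·d_B = (12.2028,16.4613)
sweep = 180° − θ = 52.4790°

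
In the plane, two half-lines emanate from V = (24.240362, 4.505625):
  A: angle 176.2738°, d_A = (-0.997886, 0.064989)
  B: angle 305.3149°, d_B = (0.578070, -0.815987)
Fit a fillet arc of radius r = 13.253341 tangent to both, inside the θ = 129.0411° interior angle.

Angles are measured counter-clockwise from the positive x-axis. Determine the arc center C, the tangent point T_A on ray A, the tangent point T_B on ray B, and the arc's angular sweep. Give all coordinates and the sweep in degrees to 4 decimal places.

center=(17.0767,-8.3093) T_A=(17.9380,4.9161) T_B=(27.8913,-0.6479) sweep=50.9589

bisector direction at 240.7943° = (-0.487946,-0.872874)
center distance |VC| = r/sin(θ/2) = 13.253341/sin(64.5206°) = 14.681244
C = V + |VC|·bis = (17.0767,-8.3093)
T_A = V + ((C−V)·d_A)·d_A = V + 6.3157·d_A = (17.9380,4.9161)
T_B = V + ((C−V)·d_B)·d_B = V + 6.3157·d_B = (27.8913,-0.6479)
sweep = 180° − θ = 50.9589°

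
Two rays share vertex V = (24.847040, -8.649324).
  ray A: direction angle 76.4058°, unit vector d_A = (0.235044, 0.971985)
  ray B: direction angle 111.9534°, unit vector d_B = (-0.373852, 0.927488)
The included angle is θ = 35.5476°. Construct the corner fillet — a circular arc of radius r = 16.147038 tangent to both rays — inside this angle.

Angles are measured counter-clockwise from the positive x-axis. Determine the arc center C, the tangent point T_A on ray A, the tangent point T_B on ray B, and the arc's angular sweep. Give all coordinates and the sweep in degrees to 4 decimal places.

bisector direction at 94.1796° = (-0.072883,0.997340)
center distance |VC| = r/sin(θ/2) = 16.147038/sin(17.7738°) = 52.896036
C = V + |VC|·bis = (20.9918,44.1060)
T_A = V + ((C−V)·d_A)·d_A = V + 50.3713·d_A = (36.6865,40.3108)
T_B = V + ((C−V)·d_B)·d_B = V + 50.3713·d_B = (6.0156,38.0694)
sweep = 180° − θ = 144.4524°

center=(20.9918,44.1060) T_A=(36.6865,40.3108) T_B=(6.0156,38.0694) sweep=144.4524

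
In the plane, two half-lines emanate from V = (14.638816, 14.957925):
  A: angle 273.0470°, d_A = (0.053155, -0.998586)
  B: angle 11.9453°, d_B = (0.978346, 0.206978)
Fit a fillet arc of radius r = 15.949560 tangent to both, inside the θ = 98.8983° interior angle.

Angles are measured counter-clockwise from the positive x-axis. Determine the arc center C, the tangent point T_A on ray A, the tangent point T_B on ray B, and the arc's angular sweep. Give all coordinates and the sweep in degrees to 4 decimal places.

bisector direction at 322.4962° = (0.793312,-0.608815)
center distance |VC| = r/sin(θ/2) = 15.949560/sin(49.4492°) = 20.990978
C = V + |VC|·bis = (31.2912,2.1783)
T_A = V + ((C−V)·d_A)·d_A = V + 13.6467·d_A = (15.3642,1.3305)
T_B = V + ((C−V)·d_B)·d_B = V + 13.6467·d_B = (27.9900,17.7825)
sweep = 180° − θ = 81.1017°

center=(31.2912,2.1783) T_A=(15.3642,1.3305) T_B=(27.9900,17.7825) sweep=81.1017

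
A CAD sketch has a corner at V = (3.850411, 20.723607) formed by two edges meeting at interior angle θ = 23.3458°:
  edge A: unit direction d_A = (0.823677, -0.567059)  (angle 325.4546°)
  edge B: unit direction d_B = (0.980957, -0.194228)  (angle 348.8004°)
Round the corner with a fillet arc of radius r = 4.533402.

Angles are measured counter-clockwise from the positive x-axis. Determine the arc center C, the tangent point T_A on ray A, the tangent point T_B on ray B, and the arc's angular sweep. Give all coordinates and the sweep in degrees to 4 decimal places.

bisector direction at 337.1275° = (0.921372,-0.388682)
center distance |VC| = r/sin(θ/2) = 4.533402/sin(11.6729°) = 22.406632
C = V + |VC|·bis = (24.4953,12.0146)
T_A = V + ((C−V)·d_A)·d_A = V + 21.9432·d_A = (21.9245,8.2805)
T_B = V + ((C−V)·d_B)·d_B = V + 21.9432·d_B = (25.3758,16.4616)
sweep = 180° − θ = 156.6542°

center=(24.4953,12.0146) T_A=(21.9245,8.2805) T_B=(25.3758,16.4616) sweep=156.6542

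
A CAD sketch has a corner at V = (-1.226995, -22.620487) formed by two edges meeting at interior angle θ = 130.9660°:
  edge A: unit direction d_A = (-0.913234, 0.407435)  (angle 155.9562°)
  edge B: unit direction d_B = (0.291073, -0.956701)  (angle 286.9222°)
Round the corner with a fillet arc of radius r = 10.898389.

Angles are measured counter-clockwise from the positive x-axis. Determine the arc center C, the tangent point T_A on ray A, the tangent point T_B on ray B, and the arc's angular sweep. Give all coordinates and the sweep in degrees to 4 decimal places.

center=(-10.2067,-30.5481) T_A=(-5.7663,-20.5953) T_B=(0.2198,-27.3759) sweep=49.0340

bisector direction at 221.4392° = (-0.749658,-0.661825)
center distance |VC| = r/sin(θ/2) = 10.898389/sin(65.4830°) = 11.978382
C = V + |VC|·bis = (-10.2067,-30.5481)
T_A = V + ((C−V)·d_A)·d_A = V + 4.9706·d_A = (-5.7663,-20.5953)
T_B = V + ((C−V)·d_B)·d_B = V + 4.9706·d_B = (0.2198,-27.3759)
sweep = 180° − θ = 49.0340°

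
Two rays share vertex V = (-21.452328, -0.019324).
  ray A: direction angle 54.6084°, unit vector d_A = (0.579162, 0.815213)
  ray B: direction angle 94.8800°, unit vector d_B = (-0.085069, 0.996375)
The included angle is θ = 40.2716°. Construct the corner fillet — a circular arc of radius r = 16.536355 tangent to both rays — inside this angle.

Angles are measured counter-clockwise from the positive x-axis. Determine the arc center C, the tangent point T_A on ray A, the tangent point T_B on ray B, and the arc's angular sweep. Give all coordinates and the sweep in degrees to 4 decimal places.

bisector direction at 74.7442° = (0.263129,0.964761)
center distance |VC| = r/sin(θ/2) = 16.536355/sin(20.1358°) = 48.036392
C = V + |VC|·bis = (-8.8126,46.3243)
T_A = V + ((C−V)·d_A)·d_A = V + 45.1004·d_A = (4.6681,36.7471)
T_B = V + ((C−V)·d_B)·d_B = V + 45.1004·d_B = (-25.2890,44.9176)
sweep = 180° − θ = 139.7284°

center=(-8.8126,46.3243) T_A=(4.6681,36.7471) T_B=(-25.2890,44.9176) sweep=139.7284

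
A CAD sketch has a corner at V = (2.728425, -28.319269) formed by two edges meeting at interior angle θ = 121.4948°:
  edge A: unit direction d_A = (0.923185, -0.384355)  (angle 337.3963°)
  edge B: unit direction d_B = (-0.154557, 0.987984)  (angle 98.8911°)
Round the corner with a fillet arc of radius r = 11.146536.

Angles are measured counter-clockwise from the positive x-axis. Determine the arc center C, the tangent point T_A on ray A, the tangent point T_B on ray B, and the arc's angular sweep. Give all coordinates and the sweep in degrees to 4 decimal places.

center=(12.7761,-20.4285) T_A=(8.4919,-30.7188) T_B=(1.7635,-22.1513) sweep=58.5052

bisector direction at 38.1437° = (0.786464,0.617636)
center distance |VC| = r/sin(θ/2) = 11.146536/sin(60.7474°) = 12.775783
C = V + |VC|·bis = (12.7761,-20.4285)
T_A = V + ((C−V)·d_A)·d_A = V + 6.2430·d_A = (8.4919,-30.7188)
T_B = V + ((C−V)·d_B)·d_B = V + 6.2430·d_B = (1.7635,-22.1513)
sweep = 180° − θ = 58.5052°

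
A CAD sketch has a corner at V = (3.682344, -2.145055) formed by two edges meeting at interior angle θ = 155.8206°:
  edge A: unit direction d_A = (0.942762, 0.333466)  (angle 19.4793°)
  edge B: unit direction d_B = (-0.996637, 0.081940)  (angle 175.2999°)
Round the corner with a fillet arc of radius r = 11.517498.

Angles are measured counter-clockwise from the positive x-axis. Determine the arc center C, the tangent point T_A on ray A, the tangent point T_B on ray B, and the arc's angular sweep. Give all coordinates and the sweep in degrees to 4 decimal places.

bisector direction at 97.3896° = (-0.128616,0.991695)
center distance |VC| = r/sin(θ/2) = 11.517498/sin(77.9103°) = 11.778740
C = V + |VC|·bis = (2.1674,9.5359)
T_A = V + ((C−V)·d_A)·d_A = V + 2.4670·d_A = (6.0081,-1.3224)
T_B = V + ((C−V)·d_B)·d_B = V + 2.4670·d_B = (1.2237,-1.9429)
sweep = 180° − θ = 24.1794°

center=(2.1674,9.5359) T_A=(6.0081,-1.3224) T_B=(1.2237,-1.9429) sweep=24.1794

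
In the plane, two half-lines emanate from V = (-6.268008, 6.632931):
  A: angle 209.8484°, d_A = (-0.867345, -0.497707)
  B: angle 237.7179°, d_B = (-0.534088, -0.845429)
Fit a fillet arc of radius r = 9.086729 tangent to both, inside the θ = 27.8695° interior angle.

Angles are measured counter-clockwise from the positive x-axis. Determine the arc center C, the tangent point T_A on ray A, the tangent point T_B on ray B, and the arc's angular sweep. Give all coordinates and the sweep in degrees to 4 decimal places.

bisector direction at 223.7832° = (-0.721964,-0.691931)
center distance |VC| = r/sin(θ/2) = 9.086729/sin(13.9347°) = 37.732962
C = V + |VC|·bis = (-33.5098,-19.4757)
T_A = V + ((C−V)·d_A)·d_A = V + 36.6225·d_A = (-38.0324,-11.5943)
T_B = V + ((C−V)·d_B)·d_B = V + 36.6225·d_B = (-25.8277,-24.3288)
sweep = 180° − θ = 152.1305°

center=(-33.5098,-19.4757) T_A=(-38.0324,-11.5943) T_B=(-25.8277,-24.3288) sweep=152.1305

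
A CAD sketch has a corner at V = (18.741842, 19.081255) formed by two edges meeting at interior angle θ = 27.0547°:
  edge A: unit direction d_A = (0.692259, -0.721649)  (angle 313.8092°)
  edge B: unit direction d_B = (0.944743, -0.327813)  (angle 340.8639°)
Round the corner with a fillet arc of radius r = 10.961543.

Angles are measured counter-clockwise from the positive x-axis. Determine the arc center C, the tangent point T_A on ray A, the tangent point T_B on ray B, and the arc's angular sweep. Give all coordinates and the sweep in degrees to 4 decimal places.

center=(58.1931,-6.2105) T_A=(50.2827,-13.7987) T_B=(61.7865,4.1453) sweep=152.9453

bisector direction at 327.3365° = (0.841855,-0.539703)
center distance |VC| = r/sin(θ/2) = 10.961543/sin(13.5274°) = 46.862326
C = V + |VC|·bis = (58.1931,-6.2105)
T_A = V + ((C−V)·d_A)·d_A = V + 45.5623·d_A = (50.2827,-13.7987)
T_B = V + ((C−V)·d_B)·d_B = V + 45.5623·d_B = (61.7865,4.1453)
sweep = 180° − θ = 152.9453°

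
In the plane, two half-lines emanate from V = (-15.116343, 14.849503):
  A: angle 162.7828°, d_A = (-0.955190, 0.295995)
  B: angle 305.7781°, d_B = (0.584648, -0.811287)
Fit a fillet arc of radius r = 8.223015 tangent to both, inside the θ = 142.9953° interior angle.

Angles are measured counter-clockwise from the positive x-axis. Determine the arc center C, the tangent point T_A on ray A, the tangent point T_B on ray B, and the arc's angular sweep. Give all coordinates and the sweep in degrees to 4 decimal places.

center=(-20.1788,7.8095) T_A=(-17.7448,15.6640) T_B=(-13.5075,12.6170) sweep=37.0047

bisector direction at 234.2804° = (-0.583818,-0.811884)
center distance |VC| = r/sin(θ/2) = 8.223015/sin(71.4976°) = 8.671225
C = V + |VC|·bis = (-20.1788,7.8095)
T_A = V + ((C−V)·d_A)·d_A = V + 2.7518·d_A = (-17.7448,15.6640)
T_B = V + ((C−V)·d_B)·d_B = V + 2.7518·d_B = (-13.5075,12.6170)
sweep = 180° − θ = 37.0047°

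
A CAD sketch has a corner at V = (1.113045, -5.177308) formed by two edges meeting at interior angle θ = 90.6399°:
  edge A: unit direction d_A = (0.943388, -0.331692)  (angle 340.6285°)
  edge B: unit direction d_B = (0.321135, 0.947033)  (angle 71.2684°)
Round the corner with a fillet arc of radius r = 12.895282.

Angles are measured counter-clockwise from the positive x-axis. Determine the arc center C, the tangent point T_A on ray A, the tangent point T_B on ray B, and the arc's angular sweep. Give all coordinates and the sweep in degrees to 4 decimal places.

center=(17.4204,2.7582) T_A=(13.1432,-9.4071) T_B=(5.2082,6.8993) sweep=89.3601

bisector direction at 25.9484° = (0.899188,0.437562)
center distance |VC| = r/sin(θ/2) = 12.895282/sin(45.3199°) = 18.135693
C = V + |VC|·bis = (17.4204,2.7582)
T_A = V + ((C−V)·d_A)·d_A = V + 12.7521·d_A = (13.1432,-9.4071)
T_B = V + ((C−V)·d_B)·d_B = V + 12.7521·d_B = (5.2082,6.8993)
sweep = 180° − θ = 89.3601°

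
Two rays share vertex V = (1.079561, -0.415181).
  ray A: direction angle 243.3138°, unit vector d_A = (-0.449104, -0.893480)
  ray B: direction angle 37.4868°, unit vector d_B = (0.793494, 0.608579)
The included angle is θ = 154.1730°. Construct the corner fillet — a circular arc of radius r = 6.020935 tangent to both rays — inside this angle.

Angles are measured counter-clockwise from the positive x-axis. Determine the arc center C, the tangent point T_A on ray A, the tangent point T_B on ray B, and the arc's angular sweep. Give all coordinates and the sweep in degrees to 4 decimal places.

bisector direction at 320.4003° = (0.770517,-0.637420)
center distance |VC| = r/sin(θ/2) = 6.020935/sin(77.0865°) = 6.177164
C = V + |VC|·bis = (5.8392,-4.3526)
T_A = V + ((C−V)·d_A)·d_A = V + 1.3805·d_A = (0.4596,-1.6486)
T_B = V + ((C−V)·d_B)·d_B = V + 1.3805·d_B = (2.1750,0.4249)
sweep = 180° − θ = 25.8270°

center=(5.8392,-4.3526) T_A=(0.4596,-1.6486) T_B=(2.1750,0.4249) sweep=25.8270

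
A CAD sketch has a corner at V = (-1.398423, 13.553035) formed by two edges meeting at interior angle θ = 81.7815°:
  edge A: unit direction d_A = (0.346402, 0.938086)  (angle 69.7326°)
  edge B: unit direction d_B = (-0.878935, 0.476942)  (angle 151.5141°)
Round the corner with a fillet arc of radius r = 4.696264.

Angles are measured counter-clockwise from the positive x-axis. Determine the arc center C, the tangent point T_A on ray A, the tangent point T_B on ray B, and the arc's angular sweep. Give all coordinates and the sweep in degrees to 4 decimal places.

bisector direction at 110.6234° = (-0.352223,0.935916)
center distance |VC| = r/sin(θ/2) = 4.696264/sin(40.8907°) = 7.174044
C = V + |VC|·bis = (-3.9253,20.2673)
T_A = V + ((C−V)·d_A)·d_A = V + 5.4233·d_A = (0.4802,18.6405)
T_B = V + ((C−V)·d_B)·d_B = V + 5.4233·d_B = (-6.1651,16.1396)
sweep = 180° − θ = 98.2185°

center=(-3.9253,20.2673) T_A=(0.4802,18.6405) T_B=(-6.1651,16.1396) sweep=98.2185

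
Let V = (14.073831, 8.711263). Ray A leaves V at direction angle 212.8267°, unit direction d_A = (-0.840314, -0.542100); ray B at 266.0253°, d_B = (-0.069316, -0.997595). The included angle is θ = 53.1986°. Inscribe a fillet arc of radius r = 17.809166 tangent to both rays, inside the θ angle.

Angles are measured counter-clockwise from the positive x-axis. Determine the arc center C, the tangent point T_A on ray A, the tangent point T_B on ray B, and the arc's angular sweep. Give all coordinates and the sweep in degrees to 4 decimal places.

center=(-6.1577,-25.5339) T_A=(-15.8121,-10.5686) T_B=(11.6086,-26.7684) sweep=126.8014

bisector direction at 239.4260° = (-0.508651,-0.860973)
center distance |VC| = r/sin(θ/2) = 17.809166/sin(26.5993°) = 39.774962
C = V + |VC|·bis = (-6.1577,-25.5339)
T_A = V + ((C−V)·d_A)·d_A = V + 35.5652·d_A = (-15.8121,-10.5686)
T_B = V + ((C−V)·d_B)·d_B = V + 35.5652·d_B = (11.6086,-26.7684)
sweep = 180° − θ = 126.8014°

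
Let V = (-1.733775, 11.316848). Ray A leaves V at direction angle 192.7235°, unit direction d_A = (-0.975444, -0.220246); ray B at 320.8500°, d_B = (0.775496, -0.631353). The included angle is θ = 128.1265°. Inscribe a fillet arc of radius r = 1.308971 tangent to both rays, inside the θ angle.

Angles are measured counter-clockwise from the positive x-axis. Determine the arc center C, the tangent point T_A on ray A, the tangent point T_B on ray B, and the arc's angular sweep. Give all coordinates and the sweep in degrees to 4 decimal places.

center=(-2.0665,9.8998) T_A=(-2.3548,11.1766) T_B=(-1.2401,10.9149) sweep=51.8735

bisector direction at 256.7867° = (-0.228576,-0.973526)
center distance |VC| = r/sin(θ/2) = 1.308971/sin(64.0632°) = 1.455581
C = V + |VC|·bis = (-2.0665,9.8998)
T_A = V + ((C−V)·d_A)·d_A = V + 0.6366·d_A = (-2.3548,11.1766)
T_B = V + ((C−V)·d_B)·d_B = V + 0.6366·d_B = (-1.2401,10.9149)
sweep = 180° − θ = 51.8735°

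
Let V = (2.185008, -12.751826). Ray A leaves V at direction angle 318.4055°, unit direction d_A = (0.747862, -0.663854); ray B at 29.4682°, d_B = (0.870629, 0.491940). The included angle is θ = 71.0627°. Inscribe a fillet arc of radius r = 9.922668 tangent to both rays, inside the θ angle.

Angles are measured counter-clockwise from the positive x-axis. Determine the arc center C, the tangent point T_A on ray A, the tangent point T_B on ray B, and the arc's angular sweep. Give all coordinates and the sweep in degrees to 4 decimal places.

bisector direction at 353.9369° = (0.994406,-0.105625)
center distance |VC| = r/sin(θ/2) = 9.922668/sin(35.5314°) = 17.074244
C = V + |VC|·bis = (19.1637,-14.5553)
T_A = V + ((C−V)·d_A)·d_A = V + 13.8950·d_A = (12.5765,-21.9761)
T_B = V + ((C−V)·d_B)·d_B = V + 13.8950·d_B = (14.2824,-5.9163)
sweep = 180° − θ = 108.9373°

center=(19.1637,-14.5553) T_A=(12.5765,-21.9761) T_B=(14.2824,-5.9163) sweep=108.9373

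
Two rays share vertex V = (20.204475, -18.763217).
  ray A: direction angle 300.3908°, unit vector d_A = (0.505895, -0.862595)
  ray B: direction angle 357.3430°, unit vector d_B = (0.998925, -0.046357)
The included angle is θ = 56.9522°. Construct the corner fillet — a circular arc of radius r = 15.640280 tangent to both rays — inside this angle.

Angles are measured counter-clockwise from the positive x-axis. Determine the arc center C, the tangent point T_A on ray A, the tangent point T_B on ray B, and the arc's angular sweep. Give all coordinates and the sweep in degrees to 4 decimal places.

center=(48.2829,-35.7234) T_A=(34.7917,-43.6357) T_B=(49.0080,-20.0999) sweep=123.0478

bisector direction at 328.8669° = (0.855969,-0.517028)
center distance |VC| = r/sin(θ/2) = 15.640280/sin(28.4761°) = 32.803142
C = V + |VC|·bis = (48.2829,-35.7234)
T_A = V + ((C−V)·d_A)·d_A = V + 28.8345·d_A = (34.7917,-43.6357)
T_B = V + ((C−V)·d_B)·d_B = V + 28.8345·d_B = (49.0080,-20.0999)
sweep = 180° − θ = 123.0478°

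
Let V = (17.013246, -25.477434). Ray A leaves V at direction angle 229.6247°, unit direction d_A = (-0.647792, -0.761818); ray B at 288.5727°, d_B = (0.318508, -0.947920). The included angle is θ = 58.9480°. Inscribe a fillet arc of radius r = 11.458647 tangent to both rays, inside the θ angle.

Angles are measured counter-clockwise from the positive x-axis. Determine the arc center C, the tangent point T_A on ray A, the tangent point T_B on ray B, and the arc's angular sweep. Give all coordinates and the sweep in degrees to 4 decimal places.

center=(12.6090,-48.3458) T_A=(3.8796,-40.9229) T_B=(23.4708,-44.6961) sweep=121.0520

bisector direction at 259.0987° = (-0.189118,-0.981954)
center distance |VC| = r/sin(θ/2) = 11.458647/sin(29.4740°) = 23.288581
C = V + |VC|·bis = (12.6090,-48.3458)
T_A = V + ((C−V)·d_A)·d_A = V + 20.2746·d_A = (3.8796,-40.9229)
T_B = V + ((C−V)·d_B)·d_B = V + 20.2746·d_B = (23.4708,-44.6961)
sweep = 180° − θ = 121.0520°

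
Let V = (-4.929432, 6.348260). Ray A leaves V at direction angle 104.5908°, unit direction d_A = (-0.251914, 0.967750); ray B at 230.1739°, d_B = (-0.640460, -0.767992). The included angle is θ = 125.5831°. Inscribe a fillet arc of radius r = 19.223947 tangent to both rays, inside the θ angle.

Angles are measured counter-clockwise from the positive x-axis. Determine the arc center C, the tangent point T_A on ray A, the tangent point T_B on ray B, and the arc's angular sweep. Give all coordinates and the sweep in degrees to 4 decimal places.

center=(-26.0232,11.0701) T_A=(-7.4192,15.9129) T_B=(-11.2593,-1.2421) sweep=54.4169

bisector direction at 167.3824° = (-0.975850,0.218444)
center distance |VC| = r/sin(θ/2) = 19.223947/sin(62.7916°) = 21.615753
C = V + |VC|·bis = (-26.0232,11.0701)
T_A = V + ((C−V)·d_A)·d_A = V + 9.8834·d_A = (-7.4192,15.9129)
T_B = V + ((C−V)·d_B)·d_B = V + 9.8834·d_B = (-11.2593,-1.2421)
sweep = 180° − θ = 54.4169°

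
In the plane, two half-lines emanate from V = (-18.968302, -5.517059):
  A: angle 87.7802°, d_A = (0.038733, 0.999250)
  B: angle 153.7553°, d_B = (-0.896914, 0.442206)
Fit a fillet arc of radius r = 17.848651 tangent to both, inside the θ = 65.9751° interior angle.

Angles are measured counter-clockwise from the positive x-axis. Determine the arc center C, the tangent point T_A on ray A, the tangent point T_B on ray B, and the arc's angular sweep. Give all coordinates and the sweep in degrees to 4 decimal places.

center=(-35.7385,22.6512) T_A=(-17.9032,21.9599) T_B=(-43.6313,6.6425) sweep=114.0249

bisector direction at 120.7678° = (-0.511559,0.859248)
center distance |VC| = r/sin(θ/2) = 17.848651/sin(32.9875°) = 32.782494
C = V + |VC|·bis = (-35.7385,22.6512)
T_A = V + ((C−V)·d_A)·d_A = V + 27.4976·d_A = (-17.9032,21.9599)
T_B = V + ((C−V)·d_B)·d_B = V + 27.4976·d_B = (-43.6313,6.6425)
sweep = 180° − θ = 114.0249°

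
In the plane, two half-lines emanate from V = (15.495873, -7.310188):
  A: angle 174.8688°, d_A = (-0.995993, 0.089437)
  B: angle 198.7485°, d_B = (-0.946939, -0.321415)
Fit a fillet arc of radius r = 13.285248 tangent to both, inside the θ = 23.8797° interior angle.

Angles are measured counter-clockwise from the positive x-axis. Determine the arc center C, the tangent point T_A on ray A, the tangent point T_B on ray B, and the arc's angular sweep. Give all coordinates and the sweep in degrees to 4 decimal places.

bisector direction at 186.8087° = (-0.992948,-0.118554)
center distance |VC| = r/sin(θ/2) = 13.285248/sin(11.9398°) = 64.215710
C = V + |VC|·bis = (-48.2670,-14.9232)
T_A = V + ((C−V)·d_A)·d_A = V + 62.8264·d_A = (-47.0788,-1.6912)
T_B = V + ((C−V)·d_B)·d_B = V + 62.8264·d_B = (-43.9969,-27.5035)
sweep = 180° − θ = 156.1203°

center=(-48.2670,-14.9232) T_A=(-47.0788,-1.6912) T_B=(-43.9969,-27.5035) sweep=156.1203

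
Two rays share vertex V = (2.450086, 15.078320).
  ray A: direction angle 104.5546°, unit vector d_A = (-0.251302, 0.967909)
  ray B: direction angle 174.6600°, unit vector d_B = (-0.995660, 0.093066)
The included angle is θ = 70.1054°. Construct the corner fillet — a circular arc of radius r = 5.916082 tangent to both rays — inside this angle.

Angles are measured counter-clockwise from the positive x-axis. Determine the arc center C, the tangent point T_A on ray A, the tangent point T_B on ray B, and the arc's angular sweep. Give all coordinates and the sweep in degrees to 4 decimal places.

bisector direction at 139.6073° = (-0.761621,0.648023)
center distance |VC| = r/sin(θ/2) = 5.916082/sin(35.0527°) = 10.300847
C = V + |VC|·bis = (-5.3953,21.7535)
T_A = V + ((C−V)·d_A)·d_A = V + 8.4325·d_A = (0.3310,23.2402)
T_B = V + ((C−V)·d_B)·d_B = V + 8.4325·d_B = (-5.9458,15.8631)
sweep = 180° − θ = 109.8946°

center=(-5.3953,21.7535) T_A=(0.3310,23.2402) T_B=(-5.9458,15.8631) sweep=109.8946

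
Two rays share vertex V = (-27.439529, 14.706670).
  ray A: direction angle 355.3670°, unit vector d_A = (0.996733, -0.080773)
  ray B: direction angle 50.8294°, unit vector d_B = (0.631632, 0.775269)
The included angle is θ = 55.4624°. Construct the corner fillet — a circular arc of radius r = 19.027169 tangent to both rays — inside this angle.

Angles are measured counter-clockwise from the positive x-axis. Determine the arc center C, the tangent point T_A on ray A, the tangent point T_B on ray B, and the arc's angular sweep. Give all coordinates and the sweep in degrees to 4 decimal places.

bisector direction at 23.0982° = (0.919834,0.392308)
center distance |VC| = r/sin(θ/2) = 19.027169/sin(27.7312°) = 40.890142
C = V + |VC|·bis = (10.1726,30.7482)
T_A = V + ((C−V)·d_A)·d_A = V + 36.1935·d_A = (8.6357,11.7832)
T_B = V + ((C−V)·d_B)·d_B = V + 36.1935·d_B = (-4.5786,42.7664)
sweep = 180° − θ = 124.5376°

center=(10.1726,30.7482) T_A=(8.6357,11.7832) T_B=(-4.5786,42.7664) sweep=124.5376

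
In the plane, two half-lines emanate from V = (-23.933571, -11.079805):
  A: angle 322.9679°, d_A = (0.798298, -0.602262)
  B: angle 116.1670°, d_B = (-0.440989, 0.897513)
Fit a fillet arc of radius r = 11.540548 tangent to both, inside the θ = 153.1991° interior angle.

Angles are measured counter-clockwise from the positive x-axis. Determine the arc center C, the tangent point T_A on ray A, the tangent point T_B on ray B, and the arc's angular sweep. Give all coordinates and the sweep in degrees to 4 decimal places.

center=(-14.7883,-3.5229) T_A=(-21.7387,-12.7357) T_B=(-25.1460,-8.6121) sweep=26.8009

bisector direction at 39.5674° = (0.770875,0.636986)
center distance |VC| = r/sin(θ/2) = 11.540548/sin(76.5995°) = 11.863544
C = V + |VC|·bis = (-14.7883,-3.5229)
T_A = V + ((C−V)·d_A)·d_A = V + 2.7494·d_A = (-21.7387,-12.7357)
T_B = V + ((C−V)·d_B)·d_B = V + 2.7494·d_B = (-25.1460,-8.6121)
sweep = 180° − θ = 26.8009°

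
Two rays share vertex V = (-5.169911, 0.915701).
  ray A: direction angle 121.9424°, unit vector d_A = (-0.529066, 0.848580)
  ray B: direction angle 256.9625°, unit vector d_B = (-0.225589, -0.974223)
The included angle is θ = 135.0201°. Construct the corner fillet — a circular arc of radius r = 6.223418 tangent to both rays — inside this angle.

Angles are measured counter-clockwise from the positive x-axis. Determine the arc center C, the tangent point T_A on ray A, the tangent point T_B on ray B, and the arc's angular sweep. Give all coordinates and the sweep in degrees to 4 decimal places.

bisector direction at 189.4524° = (-0.986422,-0.164229)
center distance |VC| = r/sin(θ/2) = 6.223418/sin(67.5101°) = 6.735690
C = V + |VC|·bis = (-11.8141,-0.1905)
T_A = V + ((C−V)·d_A)·d_A = V + 2.5765·d_A = (-6.5331,3.1021)
T_B = V + ((C−V)·d_B)·d_B = V + 2.5765·d_B = (-5.7512,-1.5944)
sweep = 180° − θ = 44.9799°

center=(-11.8141,-0.1905) T_A=(-6.5331,3.1021) T_B=(-5.7512,-1.5944) sweep=44.9799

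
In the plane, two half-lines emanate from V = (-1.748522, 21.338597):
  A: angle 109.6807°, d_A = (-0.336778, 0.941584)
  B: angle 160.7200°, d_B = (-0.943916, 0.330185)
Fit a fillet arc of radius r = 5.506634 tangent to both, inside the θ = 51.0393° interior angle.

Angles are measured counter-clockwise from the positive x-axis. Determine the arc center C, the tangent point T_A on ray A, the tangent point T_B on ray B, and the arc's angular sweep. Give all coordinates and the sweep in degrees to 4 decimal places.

bisector direction at 135.2003° = (-0.709575,0.704630)
center distance |VC| = r/sin(θ/2) = 5.506634/sin(25.5196°) = 12.781733
C = V + |VC|·bis = (-10.8181,30.3450)
T_A = V + ((C−V)·d_A)·d_A = V + 11.5347·d_A = (-5.6332,32.1995)
T_B = V + ((C−V)·d_B)·d_B = V + 11.5347·d_B = (-12.6363,25.1472)
sweep = 180° − θ = 128.9607°

center=(-10.8181,30.3450) T_A=(-5.6332,32.1995) T_B=(-12.6363,25.1472) sweep=128.9607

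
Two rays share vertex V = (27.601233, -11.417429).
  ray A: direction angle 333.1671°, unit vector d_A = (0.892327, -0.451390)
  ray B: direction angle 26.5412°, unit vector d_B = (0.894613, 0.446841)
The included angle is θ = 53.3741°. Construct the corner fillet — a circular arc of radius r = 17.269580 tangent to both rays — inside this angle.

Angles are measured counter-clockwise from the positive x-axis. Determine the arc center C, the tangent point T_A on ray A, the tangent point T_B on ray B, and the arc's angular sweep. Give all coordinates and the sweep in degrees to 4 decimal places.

bisector direction at 359.8542° = (0.999997,-0.002546)
center distance |VC| = r/sin(θ/2) = 17.269580/sin(26.6870°) = 38.452291
C = V + |VC|·bis = (66.0534,-11.5153)
T_A = V + ((C−V)·d_A)·d_A = V + 34.3561·d_A = (58.2581,-26.9254)
T_B = V + ((C−V)·d_B)·d_B = V + 34.3561·d_B = (58.3366,3.9343)
sweep = 180° − θ = 126.6259°

center=(66.0534,-11.5153) T_A=(58.2581,-26.9254) T_B=(58.3366,3.9343) sweep=126.6259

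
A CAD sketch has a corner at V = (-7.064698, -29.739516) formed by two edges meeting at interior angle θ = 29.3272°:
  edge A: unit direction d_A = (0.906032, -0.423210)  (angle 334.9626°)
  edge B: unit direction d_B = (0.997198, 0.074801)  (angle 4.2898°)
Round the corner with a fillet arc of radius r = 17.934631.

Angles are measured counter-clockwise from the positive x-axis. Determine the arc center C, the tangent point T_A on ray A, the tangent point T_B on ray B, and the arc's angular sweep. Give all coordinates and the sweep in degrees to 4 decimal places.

bisector direction at 349.6262° = (0.983654,-0.180069)
center distance |VC| = r/sin(θ/2) = 17.934631/sin(14.6636°) = 70.847716
C = V + |VC|·bis = (62.6249,-42.4970)
T_A = V + ((C−V)·d_A)·d_A = V + 68.5401·d_A = (55.0348,-58.7464)
T_B = V + ((C−V)·d_B)·d_B = V + 68.5401·d_B = (61.2834,-24.6126)
sweep = 180° − θ = 150.6728°

center=(62.6249,-42.4970) T_A=(55.0348,-58.7464) T_B=(61.2834,-24.6126) sweep=150.6728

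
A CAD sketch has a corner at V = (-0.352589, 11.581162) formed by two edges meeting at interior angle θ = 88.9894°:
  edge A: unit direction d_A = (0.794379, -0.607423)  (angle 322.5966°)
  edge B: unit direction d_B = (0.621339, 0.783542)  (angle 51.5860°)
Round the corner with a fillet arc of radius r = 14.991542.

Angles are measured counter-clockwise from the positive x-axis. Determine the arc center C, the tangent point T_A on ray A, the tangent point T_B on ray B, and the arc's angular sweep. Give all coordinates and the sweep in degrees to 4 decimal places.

bisector direction at 7.0913° = (0.992351,0.123451)
center distance |VC| = r/sin(θ/2) = 14.991542/sin(44.4947°) = 21.390719
C = V + |VC|·bis = (20.8745,14.2219)
T_A = V + ((C−V)·d_A)·d_A = V + 15.2583·d_A = (11.7683,2.3129)
T_B = V + ((C−V)·d_B)·d_B = V + 15.2583·d_B = (9.1280,23.5367)
sweep = 180° − θ = 91.0106°

center=(20.8745,14.2219) T_A=(11.7683,2.3129) T_B=(9.1280,23.5367) sweep=91.0106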